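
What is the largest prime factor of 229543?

229543 = 53 · 4331
4331 = 61 · 71
71 is prime.
So 229543 = 53 · 61 · 71; the largest prime factor is 71.

71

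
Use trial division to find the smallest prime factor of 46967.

46967 is odd.
Digit sum 32, not divisible by 3.
Ends in 7: not divisible by 5.
7: 46967 = 7·6709 + 4
11: 46967 = 11·4269 + 8
13: 46967 = 13·3612 + 11
17: 46967 = 17·2762 + 13
19: 46967 = 19·2471 + 18
23: 46967 = 23·2042 + 1
29: 46967 = 29·1619 + 16
31: 46967 = 31·1515 + 2
37: 46967 = 37·1269 + 14
41: 46967 = 41·1145 + 22
43: 46967 = 43·1092 + 11
47: 46967 = 47·999 + 14
53: 46967 = 53·886 + 9
59: 46967 = 59·796 + 3
61: 46967 = 61·769 + 58
67: 46967 = 67·701

67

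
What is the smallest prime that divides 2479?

2479 is odd.
Digit sum 22, not divisible by 3.
Ends in 9: not divisible by 5.
7: 2479 = 7·354 + 1
11: 2479 = 11·225 + 4
13: 2479 = 13·190 + 9
17: 2479 = 17·145 + 14
19: 2479 = 19·130 + 9
23: 2479 = 23·107 + 18
29: 2479 = 29·85 + 14
31: 2479 = 31·79 + 30
37: 2479 = 37·67

37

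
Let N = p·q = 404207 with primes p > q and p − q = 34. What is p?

653

Since p = q + 34, we have 404207 = q(q + 34), so q² + 34q − 404207 = 0.
Discriminant: 34² + 4·404207 = 1156 + 1616828 = 1617984; √1617984 = 1272.
q = (−34 + 1272)/2 = 619, and p = q + 34 = 653.
Check: 619 · 653 = 404207.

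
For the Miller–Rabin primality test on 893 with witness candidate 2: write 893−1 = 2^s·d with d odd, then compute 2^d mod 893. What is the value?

394

893 − 1 = 892 = 2^2 · 223, so d = 223.
2^1 ≡ 2 (mod 893)
2^2 ≡ 2^2 = 4 ≡ 4 (mod 893)
2^4 ≡ 4^2 = 16 ≡ 16 (mod 893)
2^8 ≡ 16^2 = 256 ≡ 256 (mod 893)
2^16 ≡ 256^2 = 65536 ≡ 347 (mod 893)
2^32 ≡ 347^2 = 120409 ≡ 747 (mod 893)
2^64 ≡ 747^2 = 558009 ≡ 777 (mod 893)
2^128 ≡ 777^2 = 603729 ≡ 61 (mod 893)
223 = 128 + 64 + 16 + 8 + 4 + 2 + 1 in binary powers of 2.
So 2^223 ≡ 61 · 777 · 347 · 256 · 16 · 4 · 2 ≡ 394 (mod 893).
Squaring chain: 394 → 747; never reaches −1, so base 2 is a Miller–Rabin witness that 893 is composite.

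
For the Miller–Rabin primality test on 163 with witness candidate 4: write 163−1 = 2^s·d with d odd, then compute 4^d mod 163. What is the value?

1

163 − 1 = 162 = 2^1 · 81, so d = 81.
4^1 ≡ 4 (mod 163)
4^2 ≡ 4^2 = 16 ≡ 16 (mod 163)
4^4 ≡ 16^2 = 256 ≡ 93 (mod 163)
4^8 ≡ 93^2 = 8649 ≡ 10 (mod 163)
4^16 ≡ 10^2 = 100 ≡ 100 (mod 163)
4^32 ≡ 100^2 = 10000 ≡ 57 (mod 163)
4^64 ≡ 57^2 = 3249 ≡ 152 (mod 163)
81 = 64 + 16 + 1 in binary powers of 2.
So 4^81 ≡ 152 · 100 · 4 ≡ 1 (mod 163).
Since 4^d ≡ 1 (mod 163), base 4 does not prove 163 composite.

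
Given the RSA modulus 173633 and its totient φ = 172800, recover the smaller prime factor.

φ(n) = (p−1)(q−1) = n − (p+q) + 1, so p + q = 173633 − 172800 + 1 = 834.
p and q are the roots of t² − 834t + 173633 = 0.
Discriminant: 834² − 4·173633 = 695556 − 694532 = 1024; √1024 = 32.
q = (834 − 32)/2 = 401, p = (834 + 32)/2 = 433.
Check: 401 · 433 = 173633.

401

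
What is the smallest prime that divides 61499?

61499 is odd.
Digit sum 29, not divisible by 3.
Ends in 9: not divisible by 5.
7: 61499 = 7·8785 + 4
11: 61499 = 11·5590 + 9
13: 61499 = 13·4730 + 9
17: 61499 = 17·3617 + 10
19: 61499 = 19·3236 + 15
23: 61499 = 23·2673 + 20
29: 61499 = 29·2120 + 19
31: 61499 = 31·1983 + 26
37: 61499 = 37·1662 + 5
41: 61499 = 41·1499 + 40
43: 61499 = 43·1430 + 9
47: 61499 = 47·1308 + 23
53: 61499 = 53·1160 + 19
59: 61499 = 59·1042 + 21
61: 61499 = 61·1008 + 11
67: 61499 = 67·917 + 60
71: 61499 = 71·866 + 13
73: 61499 = 73·842 + 33
79: 61499 = 79·778 + 37
83: 61499 = 83·740 + 79
89: 61499 = 89·691

89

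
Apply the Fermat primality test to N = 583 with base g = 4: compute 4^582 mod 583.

4^1 ≡ 4 (mod 583)
4^2 ≡ 4^2 = 16 ≡ 16 (mod 583)
4^4 ≡ 16^2 = 256 ≡ 256 (mod 583)
4^8 ≡ 256^2 = 65536 ≡ 240 (mod 583)
4^16 ≡ 240^2 = 57600 ≡ 466 (mod 583)
4^32 ≡ 466^2 = 217156 ≡ 280 (mod 583)
4^64 ≡ 280^2 = 78400 ≡ 278 (mod 583)
4^128 ≡ 278^2 = 77284 ≡ 328 (mod 583)
4^256 ≡ 328^2 = 107584 ≡ 312 (mod 583)
4^512 ≡ 312^2 = 97344 ≡ 566 (mod 583)
582 = 512 + 64 + 4 + 2 in binary powers of 2.
So 4^582 ≡ 566 · 278 · 256 · 16 ≡ 236 (mod 583).
Since 236 ≠ 1, base 4 is a Fermat witness: 583 is composite.

236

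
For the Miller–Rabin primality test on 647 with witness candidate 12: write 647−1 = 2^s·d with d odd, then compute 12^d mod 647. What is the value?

1

647 − 1 = 646 = 2^1 · 323, so d = 323.
12^1 ≡ 12 (mod 647)
12^2 ≡ 12^2 = 144 ≡ 144 (mod 647)
12^4 ≡ 144^2 = 20736 ≡ 32 (mod 647)
12^8 ≡ 32^2 = 1024 ≡ 377 (mod 647)
12^16 ≡ 377^2 = 142129 ≡ 436 (mod 647)
12^32 ≡ 436^2 = 190096 ≡ 525 (mod 647)
12^64 ≡ 525^2 = 275625 ≡ 3 (mod 647)
12^128 ≡ 3^2 = 9 ≡ 9 (mod 647)
12^256 ≡ 9^2 = 81 ≡ 81 (mod 647)
323 = 256 + 64 + 2 + 1 in binary powers of 2.
So 12^323 ≡ 81 · 3 · 144 · 12 ≡ 1 (mod 647).
Since 12^d ≡ 1 (mod 647), base 12 does not prove 647 composite.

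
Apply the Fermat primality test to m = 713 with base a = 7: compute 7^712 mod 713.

679

7^1 ≡ 7 (mod 713)
7^2 ≡ 7^2 = 49 ≡ 49 (mod 713)
7^4 ≡ 49^2 = 2401 ≡ 262 (mod 713)
7^8 ≡ 262^2 = 68644 ≡ 196 (mod 713)
7^16 ≡ 196^2 = 38416 ≡ 627 (mod 713)
7^32 ≡ 627^2 = 393129 ≡ 266 (mod 713)
7^64 ≡ 266^2 = 70756 ≡ 169 (mod 713)
7^128 ≡ 169^2 = 28561 ≡ 41 (mod 713)
7^256 ≡ 41^2 = 1681 ≡ 255 (mod 713)
7^512 ≡ 255^2 = 65025 ≡ 142 (mod 713)
712 = 512 + 128 + 64 + 8 in binary powers of 2.
So 7^712 ≡ 142 · 41 · 169 · 196 ≡ 679 (mod 713).
Since 679 ≠ 1, base 7 is a Fermat witness: 713 is composite.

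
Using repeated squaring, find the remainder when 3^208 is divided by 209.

16

3^1 ≡ 3 (mod 209)
3^2 ≡ 3^2 = 9 ≡ 9 (mod 209)
3^4 ≡ 9^2 = 81 ≡ 81 (mod 209)
3^8 ≡ 81^2 = 6561 ≡ 82 (mod 209)
3^16 ≡ 82^2 = 6724 ≡ 36 (mod 209)
3^32 ≡ 36^2 = 1296 ≡ 42 (mod 209)
3^64 ≡ 42^2 = 1764 ≡ 92 (mod 209)
3^128 ≡ 92^2 = 8464 ≡ 104 (mod 209)
208 = 128 + 64 + 16 in binary powers of 2.
So 3^208 ≡ 104 · 92 · 36 ≡ 16 (mod 209).
Since 16 ≠ 1, base 3 is a Fermat witness: 209 is composite.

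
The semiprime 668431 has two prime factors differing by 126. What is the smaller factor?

757

Since p = q + 126, we have 668431 = q(q + 126), so q² + 126q − 668431 = 0.
Discriminant: 126² + 4·668431 = 15876 + 2673724 = 2689600; √2689600 = 1640.
q = (−126 + 1640)/2 = 757, and p = q + 126 = 883.
Check: 757 · 883 = 668431.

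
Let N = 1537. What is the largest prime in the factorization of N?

1537 = 29 · 53
53 is prime.
So 1537 = 29 · 53; the largest prime factor is 53.

53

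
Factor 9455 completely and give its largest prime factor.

9455 = 5 · 1891
1891 = 31 · 61
61 is prime.
So 9455 = 5 · 31 · 61; the largest prime factor is 61.

61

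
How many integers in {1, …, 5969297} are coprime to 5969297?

Factor: 5969297 = 157 · 193 · 197.
φ(5969297) = (157−1) · (193−1) · (197−1) = 156 · 192 · 196 = 5870592.

5870592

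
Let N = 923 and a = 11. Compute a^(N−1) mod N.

322

11^1 ≡ 11 (mod 923)
11^2 ≡ 11^2 = 121 ≡ 121 (mod 923)
11^4 ≡ 121^2 = 14641 ≡ 796 (mod 923)
11^8 ≡ 796^2 = 633616 ≡ 438 (mod 923)
11^16 ≡ 438^2 = 191844 ≡ 783 (mod 923)
11^32 ≡ 783^2 = 613089 ≡ 217 (mod 923)
11^64 ≡ 217^2 = 47089 ≡ 16 (mod 923)
11^128 ≡ 16^2 = 256 ≡ 256 (mod 923)
11^256 ≡ 256^2 = 65536 ≡ 3 (mod 923)
11^512 ≡ 3^2 = 9 ≡ 9 (mod 923)
922 = 512 + 256 + 128 + 16 + 8 + 2 in binary powers of 2.
So 11^922 ≡ 9 · 3 · 256 · 783 · 438 · 121 ≡ 322 (mod 923).
Since 322 ≠ 1, base 11 is a Fermat witness: 923 is composite.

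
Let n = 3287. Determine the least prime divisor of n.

3287 is odd.
Digit sum 20, not divisible by 3.
Ends in 7: not divisible by 5.
7: 3287 = 7·469 + 4
11: 3287 = 11·298 + 9
13: 3287 = 13·252 + 11
17: 3287 = 17·193 + 6
19: 3287 = 19·173

19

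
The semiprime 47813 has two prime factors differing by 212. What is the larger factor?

349

Since p = q + 212, we have 47813 = q(q + 212), so q² + 212q − 47813 = 0.
Discriminant: 212² + 4·47813 = 44944 + 191252 = 236196; √236196 = 486.
q = (−212 + 486)/2 = 137, and p = q + 212 = 349.
Check: 137 · 349 = 47813.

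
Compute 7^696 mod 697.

7^1 ≡ 7 (mod 697)
7^2 ≡ 7^2 = 49 ≡ 49 (mod 697)
7^4 ≡ 49^2 = 2401 ≡ 310 (mod 697)
7^8 ≡ 310^2 = 96100 ≡ 611 (mod 697)
7^16 ≡ 611^2 = 373321 ≡ 426 (mod 697)
7^32 ≡ 426^2 = 181476 ≡ 256 (mod 697)
7^64 ≡ 256^2 = 65536 ≡ 18 (mod 697)
7^128 ≡ 18^2 = 324 ≡ 324 (mod 697)
7^256 ≡ 324^2 = 104976 ≡ 426 (mod 697)
7^512 ≡ 426^2 = 181476 ≡ 256 (mod 697)
696 = 512 + 128 + 32 + 16 + 8 in binary powers of 2.
So 7^696 ≡ 256 · 324 · 256 · 426 · 611 ≡ 16 (mod 697).
Since 16 ≠ 1, base 7 is a Fermat witness: 697 is composite.

16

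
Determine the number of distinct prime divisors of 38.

38 = 2 · 19
38 = 2 · 19, which has 2 distinct prime factors.

2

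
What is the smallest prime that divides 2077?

2077 is odd.
Digit sum 16, not divisible by 3.
Ends in 7: not divisible by 5.
7: 2077 = 7·296 + 5
11: 2077 = 11·188 + 9
13: 2077 = 13·159 + 10
17: 2077 = 17·122 + 3
19: 2077 = 19·109 + 6
23: 2077 = 23·90 + 7
29: 2077 = 29·71 + 18
31: 2077 = 31·67

31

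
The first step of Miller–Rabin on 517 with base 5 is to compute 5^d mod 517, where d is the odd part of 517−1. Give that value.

517 − 1 = 516 = 2^2 · 129, so d = 129.
5^1 ≡ 5 (mod 517)
5^2 ≡ 5^2 = 25 ≡ 25 (mod 517)
5^4 ≡ 25^2 = 625 ≡ 108 (mod 517)
5^8 ≡ 108^2 = 11664 ≡ 290 (mod 517)
5^16 ≡ 290^2 = 84100 ≡ 346 (mod 517)
5^32 ≡ 346^2 = 119716 ≡ 289 (mod 517)
5^64 ≡ 289^2 = 83521 ≡ 284 (mod 517)
5^128 ≡ 284^2 = 80656 ≡ 4 (mod 517)
129 = 128 + 1 in binary powers of 2.
So 5^129 ≡ 4 · 5 ≡ 20 (mod 517).
Squaring chain: 20 → 400; never reaches −1, so base 5 is a Miller–Rabin witness that 517 is composite.

20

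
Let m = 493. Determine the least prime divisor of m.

493 is odd.
Digit sum 16, not divisible by 3.
Ends in 3: not divisible by 5.
7: 493 = 7·70 + 3
11: 493 = 11·44 + 9
13: 493 = 13·37 + 12
17: 493 = 17·29

17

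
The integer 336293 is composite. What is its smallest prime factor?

37

336293 is odd.
Digit sum 26, not divisible by 3.
Ends in 3: not divisible by 5.
7: 336293 = 7·48041 + 6
11: 336293 = 11·30572 + 1
13: 336293 = 13·25868 + 9
17: 336293 = 17·19781 + 16
19: 336293 = 19·17699 + 12
23: 336293 = 23·14621 + 10
29: 336293 = 29·11596 + 9
31: 336293 = 31·10848 + 5
37: 336293 = 37·9089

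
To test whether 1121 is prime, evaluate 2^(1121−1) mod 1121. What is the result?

2^1 ≡ 2 (mod 1121)
2^2 ≡ 2^2 = 4 ≡ 4 (mod 1121)
2^4 ≡ 4^2 = 16 ≡ 16 (mod 1121)
2^8 ≡ 16^2 = 256 ≡ 256 (mod 1121)
2^16 ≡ 256^2 = 65536 ≡ 518 (mod 1121)
2^32 ≡ 518^2 = 268324 ≡ 405 (mod 1121)
2^64 ≡ 405^2 = 164025 ≡ 359 (mod 1121)
2^128 ≡ 359^2 = 128881 ≡ 1087 (mod 1121)
2^256 ≡ 1087^2 = 1181569 ≡ 35 (mod 1121)
2^512 ≡ 35^2 = 1225 ≡ 104 (mod 1121)
2^1024 ≡ 104^2 = 10816 ≡ 727 (mod 1121)
1120 = 1024 + 64 + 32 in binary powers of 2.
So 2^1120 ≡ 727 · 359 · 405 ≡ 833 (mod 1121).
Since 833 ≠ 1, base 2 is a Fermat witness: 1121 is composite.

833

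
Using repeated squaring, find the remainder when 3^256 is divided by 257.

1

3^1 ≡ 3 (mod 257)
3^2 ≡ 3^2 = 9 ≡ 9 (mod 257)
3^4 ≡ 9^2 = 81 ≡ 81 (mod 257)
3^8 ≡ 81^2 = 6561 ≡ 136 (mod 257)
3^16 ≡ 136^2 = 18496 ≡ 249 (mod 257)
3^32 ≡ 249^2 = 62001 ≡ 64 (mod 257)
3^64 ≡ 64^2 = 4096 ≡ 241 (mod 257)
3^128 ≡ 241^2 = 58081 ≡ 256 (mod 257)
3^256 ≡ 256^2 = 65536 ≡ 1 (mod 257)
256 = 256 in binary powers of 2.
So 3^256 ≡ 1 ≡ 1 (mod 257).
Since the result is 1, base 3 gives no evidence that 257 is composite.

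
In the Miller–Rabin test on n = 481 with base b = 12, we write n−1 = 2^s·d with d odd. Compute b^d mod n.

454

481 − 1 = 480 = 2^5 · 15, so d = 15.
12^1 ≡ 12 (mod 481)
12^2 ≡ 12^2 = 144 ≡ 144 (mod 481)
12^4 ≡ 144^2 = 20736 ≡ 53 (mod 481)
12^8 ≡ 53^2 = 2809 ≡ 404 (mod 481)
15 = 8 + 4 + 2 + 1 in binary powers of 2.
So 12^15 ≡ 404 · 53 · 144 · 12 ≡ 454 (mod 481).
Squaring chain: 454 → 248 → 417 → 248 → 417; never reaches −1, so base 12 is a Miller–Rabin witness that 481 is composite.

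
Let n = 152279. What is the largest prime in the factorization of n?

152279 = 29 · 5251
5251 = 59 · 89
89 is prime.
So 152279 = 29 · 59 · 89; the largest prime factor is 89.

89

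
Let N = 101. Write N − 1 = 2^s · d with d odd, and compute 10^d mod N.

10

101 − 1 = 100 = 2^2 · 25, so d = 25.
10^1 ≡ 10 (mod 101)
10^2 ≡ 10^2 = 100 ≡ 100 (mod 101)
10^4 ≡ 100^2 = 10000 ≡ 1 (mod 101)
10^8 ≡ 1^2 = 1 ≡ 1 (mod 101)
10^16 ≡ 1^2 = 1 ≡ 1 (mod 101)
25 = 16 + 8 + 1 in binary powers of 2.
So 10^25 ≡ 1 · 1 · 10 ≡ 10 (mod 101).
Squaring chain: 10 → 100; reaches −1, so base 10 does not prove 101 composite.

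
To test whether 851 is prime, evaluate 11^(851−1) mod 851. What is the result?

11^1 ≡ 11 (mod 851)
11^2 ≡ 11^2 = 121 ≡ 121 (mod 851)
11^4 ≡ 121^2 = 14641 ≡ 174 (mod 851)
11^8 ≡ 174^2 = 30276 ≡ 491 (mod 851)
11^16 ≡ 491^2 = 241081 ≡ 248 (mod 851)
11^32 ≡ 248^2 = 61504 ≡ 232 (mod 851)
11^64 ≡ 232^2 = 53824 ≡ 211 (mod 851)
11^128 ≡ 211^2 = 44521 ≡ 269 (mod 851)
11^256 ≡ 269^2 = 72361 ≡ 26 (mod 851)
11^512 ≡ 26^2 = 676 ≡ 676 (mod 851)
850 = 512 + 256 + 64 + 16 + 2 in binary powers of 2.
So 11^850 ≡ 676 · 26 · 211 · 248 · 121 ≡ 26 (mod 851).
Since 26 ≠ 1, base 11 is a Fermat witness: 851 is composite.

26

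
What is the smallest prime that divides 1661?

11

1661 is odd.
Digit sum 14, not divisible by 3.
Ends in 1: not divisible by 5.
7: 1661 = 7·237 + 2
11: 1661 = 11·151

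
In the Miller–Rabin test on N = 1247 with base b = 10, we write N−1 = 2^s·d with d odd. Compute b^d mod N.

1247 − 1 = 1246 = 2^1 · 623, so d = 623.
10^1 ≡ 10 (mod 1247)
10^2 ≡ 10^2 = 100 ≡ 100 (mod 1247)
10^4 ≡ 100^2 = 10000 ≡ 24 (mod 1247)
10^8 ≡ 24^2 = 576 ≡ 576 (mod 1247)
10^16 ≡ 576^2 = 331776 ≡ 74 (mod 1247)
10^32 ≡ 74^2 = 5476 ≡ 488 (mod 1247)
10^64 ≡ 488^2 = 238144 ≡ 1214 (mod 1247)
10^128 ≡ 1214^2 = 1473796 ≡ 1089 (mod 1247)
10^256 ≡ 1089^2 = 1185921 ≡ 24 (mod 1247)
10^512 ≡ 24^2 = 576 ≡ 576 (mod 1247)
623 = 512 + 64 + 32 + 8 + 4 + 2 + 1 in binary powers of 2.
So 10^623 ≡ 576 · 1214 · 488 · 576 · 24 · 100 · 10 ≡ 423 (mod 1247).
Squaring chain: 423; never reaches −1, so base 10 is a Miller–Rabin witness that 1247 is composite.

423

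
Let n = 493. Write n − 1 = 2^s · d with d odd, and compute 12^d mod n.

278

493 − 1 = 492 = 2^2 · 123, so d = 123.
12^1 ≡ 12 (mod 493)
12^2 ≡ 12^2 = 144 ≡ 144 (mod 493)
12^4 ≡ 144^2 = 20736 ≡ 30 (mod 493)
12^8 ≡ 30^2 = 900 ≡ 407 (mod 493)
12^16 ≡ 407^2 = 165649 ≡ 1 (mod 493)
12^32 ≡ 1^2 = 1 ≡ 1 (mod 493)
12^64 ≡ 1^2 = 1 ≡ 1 (mod 493)
123 = 64 + 32 + 16 + 8 + 2 + 1 in binary powers of 2.
So 12^123 ≡ 1 · 1 · 1 · 407 · 144 · 12 ≡ 278 (mod 493).
Squaring chain: 278 → 376; never reaches −1, so base 12 is a Miller–Rabin witness that 493 is composite.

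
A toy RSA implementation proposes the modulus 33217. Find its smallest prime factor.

59

33217 is odd.
Digit sum 16, not divisible by 3.
Ends in 7: not divisible by 5.
7: 33217 = 7·4745 + 2
11: 33217 = 11·3019 + 8
13: 33217 = 13·2555 + 2
17: 33217 = 17·1953 + 16
19: 33217 = 19·1748 + 5
23: 33217 = 23·1444 + 5
29: 33217 = 29·1145 + 12
31: 33217 = 31·1071 + 16
37: 33217 = 37·897 + 28
41: 33217 = 41·810 + 7
43: 33217 = 43·772 + 21
47: 33217 = 47·706 + 35
53: 33217 = 53·626 + 39
59: 33217 = 59·563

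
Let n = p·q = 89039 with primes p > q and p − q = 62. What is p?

331

Since p = q + 62, we have 89039 = q(q + 62), so q² + 62q − 89039 = 0.
Discriminant: 62² + 4·89039 = 3844 + 356156 = 360000; √360000 = 600.
q = (−62 + 600)/2 = 269, and p = q + 62 = 331.
Check: 269 · 331 = 89039.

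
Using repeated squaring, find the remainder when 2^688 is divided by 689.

2^1 ≡ 2 (mod 689)
2^2 ≡ 2^2 = 4 ≡ 4 (mod 689)
2^4 ≡ 4^2 = 16 ≡ 16 (mod 689)
2^8 ≡ 16^2 = 256 ≡ 256 (mod 689)
2^16 ≡ 256^2 = 65536 ≡ 81 (mod 689)
2^32 ≡ 81^2 = 6561 ≡ 360 (mod 689)
2^64 ≡ 360^2 = 129600 ≡ 68 (mod 689)
2^128 ≡ 68^2 = 4624 ≡ 490 (mod 689)
2^256 ≡ 490^2 = 240100 ≡ 328 (mod 689)
2^512 ≡ 328^2 = 107584 ≡ 100 (mod 689)
688 = 512 + 128 + 32 + 16 in binary powers of 2.
So 2^688 ≡ 100 · 490 · 360 · 81 ≡ 68 (mod 689).
Since 68 ≠ 1, base 2 is a Fermat witness: 689 is composite.

68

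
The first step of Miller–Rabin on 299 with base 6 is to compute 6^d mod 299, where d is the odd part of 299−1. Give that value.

299 − 1 = 298 = 2^1 · 149, so d = 149.
6^1 ≡ 6 (mod 299)
6^2 ≡ 6^2 = 36 ≡ 36 (mod 299)
6^4 ≡ 36^2 = 1296 ≡ 100 (mod 299)
6^8 ≡ 100^2 = 10000 ≡ 133 (mod 299)
6^16 ≡ 133^2 = 17689 ≡ 48 (mod 299)
6^32 ≡ 48^2 = 2304 ≡ 211 (mod 299)
6^64 ≡ 211^2 = 44521 ≡ 269 (mod 299)
6^128 ≡ 269^2 = 72361 ≡ 3 (mod 299)
149 = 128 + 16 + 4 + 1 in binary powers of 2.
So 6^149 ≡ 3 · 48 · 100 · 6 ≡ 288 (mod 299).
Squaring chain: 288; never reaches −1, so base 6 is a Miller–Rabin witness that 299 is composite.

288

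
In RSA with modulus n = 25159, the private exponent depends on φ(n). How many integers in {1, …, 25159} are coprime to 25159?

24840

Factor: 25159 = 139 · 181.
φ(25159) = (139−1) · (181−1) = 138 · 180 = 24840.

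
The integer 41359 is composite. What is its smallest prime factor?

59

41359 is odd.
Digit sum 22, not divisible by 3.
Ends in 9: not divisible by 5.
7: 41359 = 7·5908 + 3
11: 41359 = 11·3759 + 10
13: 41359 = 13·3181 + 6
17: 41359 = 17·2432 + 15
19: 41359 = 19·2176 + 15
23: 41359 = 23·1798 + 5
29: 41359 = 29·1426 + 5
31: 41359 = 31·1334 + 5
37: 41359 = 37·1117 + 30
41: 41359 = 41·1008 + 31
43: 41359 = 43·961 + 36
47: 41359 = 47·879 + 46
53: 41359 = 53·780 + 19
59: 41359 = 59·701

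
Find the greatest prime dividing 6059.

83

6059 = 73 · 83
83 is prime.
So 6059 = 73 · 83; the largest prime factor is 83.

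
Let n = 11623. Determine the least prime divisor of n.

11623 is odd.
Digit sum 13, not divisible by 3.
Ends in 3: not divisible by 5.
7: 11623 = 7·1660 + 3
11: 11623 = 11·1056 + 7
13: 11623 = 13·894 + 1
17: 11623 = 17·683 + 12
19: 11623 = 19·611 + 14
23: 11623 = 23·505 + 8
29: 11623 = 29·400 + 23
31: 11623 = 31·374 + 29
37: 11623 = 37·314 + 5
41: 11623 = 41·283 + 20
43: 11623 = 43·270 + 13
47: 11623 = 47·247 + 14
53: 11623 = 53·219 + 16
59: 11623 = 59·197

59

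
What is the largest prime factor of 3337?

3337 = 47 · 71
71 is prime.
So 3337 = 47 · 71; the largest prime factor is 71.

71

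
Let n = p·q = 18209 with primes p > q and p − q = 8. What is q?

Since p = q + 8, we have 18209 = q(q + 8), so q² + 8q − 18209 = 0.
Discriminant: 8² + 4·18209 = 64 + 72836 = 72900; √72900 = 270.
q = (−8 + 270)/2 = 131, and p = q + 8 = 139.
Check: 131 · 139 = 18209.

131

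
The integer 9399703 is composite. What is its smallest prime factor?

9399703 is odd.
Digit sum 40, not divisible by 3.
Ends in 3: not divisible by 5.
7: 9399703 = 7·1342814 + 5
11: 9399703 = 11·854518 + 5
13: 9399703 = 13·723054 + 1
17: 9399703 = 17·552923 + 12
19: 9399703 = 19·494721 + 4
23: 9399703 = 23·408682 + 17
29: 9399703 = 29·324127 + 20
31: 9399703 = 31·303216 + 7
37: 9399703 = 37·254046 + 1
41: 9399703 = 41·229261 + 2
43: 9399703 = 43·218597 + 32
47: 9399703 = 47·199993 + 32
53: 9399703 = 53·177352 + 47
59: 9399703 = 59·159317

59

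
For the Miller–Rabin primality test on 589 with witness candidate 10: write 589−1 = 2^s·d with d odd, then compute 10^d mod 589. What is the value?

221

589 − 1 = 588 = 2^2 · 147, so d = 147.
10^1 ≡ 10 (mod 589)
10^2 ≡ 10^2 = 100 ≡ 100 (mod 589)
10^4 ≡ 100^2 = 10000 ≡ 576 (mod 589)
10^8 ≡ 576^2 = 331776 ≡ 169 (mod 589)
10^16 ≡ 169^2 = 28561 ≡ 289 (mod 589)
10^32 ≡ 289^2 = 83521 ≡ 472 (mod 589)
10^64 ≡ 472^2 = 222784 ≡ 142 (mod 589)
10^128 ≡ 142^2 = 20164 ≡ 138 (mod 589)
147 = 128 + 16 + 2 + 1 in binary powers of 2.
So 10^147 ≡ 138 · 289 · 100 · 10 ≡ 221 (mod 589).
Squaring chain: 221 → 543; never reaches −1, so base 10 is a Miller–Rabin witness that 589 is composite.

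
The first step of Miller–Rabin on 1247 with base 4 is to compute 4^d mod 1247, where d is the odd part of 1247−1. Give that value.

1247 − 1 = 1246 = 2^1 · 623, so d = 623.
4^1 ≡ 4 (mod 1247)
4^2 ≡ 4^2 = 16 ≡ 16 (mod 1247)
4^4 ≡ 16^2 = 256 ≡ 256 (mod 1247)
4^8 ≡ 256^2 = 65536 ≡ 692 (mod 1247)
4^16 ≡ 692^2 = 478864 ≡ 16 (mod 1247)
4^32 ≡ 16^2 = 256 ≡ 256 (mod 1247)
4^64 ≡ 256^2 = 65536 ≡ 692 (mod 1247)
4^128 ≡ 692^2 = 478864 ≡ 16 (mod 1247)
4^256 ≡ 16^2 = 256 ≡ 256 (mod 1247)
4^512 ≡ 256^2 = 65536 ≡ 692 (mod 1247)
623 = 512 + 64 + 32 + 8 + 4 + 2 + 1 in binary powers of 2.
So 4^623 ≡ 692 · 692 · 256 · 692 · 256 · 16 · 4 ≡ 173 (mod 1247).
Squaring chain: 173; never reaches −1, so base 4 is a Miller–Rabin witness that 1247 is composite.

173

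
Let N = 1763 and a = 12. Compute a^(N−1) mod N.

12^1 ≡ 12 (mod 1763)
12^2 ≡ 12^2 = 144 ≡ 144 (mod 1763)
12^4 ≡ 144^2 = 20736 ≡ 1343 (mod 1763)
12^8 ≡ 1343^2 = 1803649 ≡ 100 (mod 1763)
12^16 ≡ 100^2 = 10000 ≡ 1185 (mod 1763)
12^32 ≡ 1185^2 = 1404225 ≡ 877 (mod 1763)
12^64 ≡ 877^2 = 769129 ≡ 461 (mod 1763)
12^128 ≡ 461^2 = 212521 ≡ 961 (mod 1763)
12^256 ≡ 961^2 = 923521 ≡ 1472 (mod 1763)
12^512 ≡ 1472^2 = 2166784 ≡ 57 (mod 1763)
12^1024 ≡ 57^2 = 3249 ≡ 1486 (mod 1763)
1762 = 1024 + 512 + 128 + 64 + 32 + 2 in binary powers of 2.
So 12^1762 ≡ 1486 · 57 · 961 · 461 · 877 · 144 ≡ 1743 (mod 1763).
Since 1743 ≠ 1, base 12 is a Fermat witness: 1763 is composite.

1743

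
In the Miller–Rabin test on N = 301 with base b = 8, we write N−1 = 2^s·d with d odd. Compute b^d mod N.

260

301 − 1 = 300 = 2^2 · 75, so d = 75.
8^1 ≡ 8 (mod 301)
8^2 ≡ 8^2 = 64 ≡ 64 (mod 301)
8^4 ≡ 64^2 = 4096 ≡ 183 (mod 301)
8^8 ≡ 183^2 = 33489 ≡ 78 (mod 301)
8^16 ≡ 78^2 = 6084 ≡ 64 (mod 301)
8^32 ≡ 64^2 = 4096 ≡ 183 (mod 301)
8^64 ≡ 183^2 = 33489 ≡ 78 (mod 301)
75 = 64 + 8 + 2 + 1 in binary powers of 2.
So 8^75 ≡ 78 · 78 · 64 · 8 ≡ 260 (mod 301).
Squaring chain: 260 → 176; never reaches −1, so base 8 is a Miller–Rabin witness that 301 is composite.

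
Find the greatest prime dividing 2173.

2173 = 41 · 53
53 is prime.
So 2173 = 41 · 53; the largest prime factor is 53.

53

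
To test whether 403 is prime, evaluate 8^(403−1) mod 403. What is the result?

64

8^1 ≡ 8 (mod 403)
8^2 ≡ 8^2 = 64 ≡ 64 (mod 403)
8^4 ≡ 64^2 = 4096 ≡ 66 (mod 403)
8^8 ≡ 66^2 = 4356 ≡ 326 (mod 403)
8^16 ≡ 326^2 = 106276 ≡ 287 (mod 403)
8^32 ≡ 287^2 = 82369 ≡ 157 (mod 403)
8^64 ≡ 157^2 = 24649 ≡ 66 (mod 403)
8^128 ≡ 66^2 = 4356 ≡ 326 (mod 403)
8^256 ≡ 326^2 = 106276 ≡ 287 (mod 403)
402 = 256 + 128 + 16 + 2 in binary powers of 2.
So 8^402 ≡ 287 · 326 · 287 · 64 ≡ 64 (mod 403).
Since 64 ≠ 1, base 8 is a Fermat witness: 403 is composite.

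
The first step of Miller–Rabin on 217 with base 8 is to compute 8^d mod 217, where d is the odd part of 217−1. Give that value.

64

217 − 1 = 216 = 2^3 · 27, so d = 27.
8^1 ≡ 8 (mod 217)
8^2 ≡ 8^2 = 64 ≡ 64 (mod 217)
8^4 ≡ 64^2 = 4096 ≡ 190 (mod 217)
8^8 ≡ 190^2 = 36100 ≡ 78 (mod 217)
8^16 ≡ 78^2 = 6084 ≡ 8 (mod 217)
27 = 16 + 8 + 2 + 1 in binary powers of 2.
So 8^27 ≡ 8 · 78 · 64 · 8 ≡ 64 (mod 217).
Squaring chain: 64 → 190 → 78; never reaches −1, so base 8 is a Miller–Rabin witness that 217 is composite.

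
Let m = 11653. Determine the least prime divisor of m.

43

11653 is odd.
Digit sum 16, not divisible by 3.
Ends in 3: not divisible by 5.
7: 11653 = 7·1664 + 5
11: 11653 = 11·1059 + 4
13: 11653 = 13·896 + 5
17: 11653 = 17·685 + 8
19: 11653 = 19·613 + 6
23: 11653 = 23·506 + 15
29: 11653 = 29·401 + 24
31: 11653 = 31·375 + 28
37: 11653 = 37·314 + 35
41: 11653 = 41·284 + 9
43: 11653 = 43·271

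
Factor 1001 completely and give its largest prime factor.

13

1001 = 7 · 143
143 = 11 · 13
13 is prime.
So 1001 = 7 · 11 · 13; the largest prime factor is 13.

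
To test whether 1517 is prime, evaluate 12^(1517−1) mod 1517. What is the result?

127

12^1 ≡ 12 (mod 1517)
12^2 ≡ 12^2 = 144 ≡ 144 (mod 1517)
12^4 ≡ 144^2 = 20736 ≡ 1015 (mod 1517)
12^8 ≡ 1015^2 = 1030225 ≡ 182 (mod 1517)
12^16 ≡ 182^2 = 33124 ≡ 1267 (mod 1517)
12^32 ≡ 1267^2 = 1605289 ≡ 303 (mod 1517)
12^64 ≡ 303^2 = 91809 ≡ 789 (mod 1517)
12^128 ≡ 789^2 = 622521 ≡ 551 (mod 1517)
12^256 ≡ 551^2 = 303601 ≡ 201 (mod 1517)
12^512 ≡ 201^2 = 40401 ≡ 959 (mod 1517)
12^1024 ≡ 959^2 = 919681 ≡ 379 (mod 1517)
1516 = 1024 + 256 + 128 + 64 + 32 + 8 + 4 in binary powers of 2.
So 12^1516 ≡ 379 · 201 · 551 · 789 · 303 · 182 · 1015 ≡ 127 (mod 1517).
Since 127 ≠ 1, base 12 is a Fermat witness: 1517 is composite.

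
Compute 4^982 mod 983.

1

4^1 ≡ 4 (mod 983)
4^2 ≡ 4^2 = 16 ≡ 16 (mod 983)
4^4 ≡ 16^2 = 256 ≡ 256 (mod 983)
4^8 ≡ 256^2 = 65536 ≡ 658 (mod 983)
4^16 ≡ 658^2 = 432964 ≡ 444 (mod 983)
4^32 ≡ 444^2 = 197136 ≡ 536 (mod 983)
4^64 ≡ 536^2 = 287296 ≡ 260 (mod 983)
4^128 ≡ 260^2 = 67600 ≡ 756 (mod 983)
4^256 ≡ 756^2 = 571536 ≡ 413 (mod 983)
4^512 ≡ 413^2 = 170569 ≡ 510 (mod 983)
982 = 512 + 256 + 128 + 64 + 16 + 4 + 2 in binary powers of 2.
So 4^982 ≡ 510 · 413 · 756 · 260 · 444 · 256 · 16 ≡ 1 (mod 983).
Since the result is 1, base 4 gives no evidence that 983 is composite.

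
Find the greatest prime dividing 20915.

89

20915 = 5 · 4183
4183 = 47 · 89
89 is prime.
So 20915 = 5 · 47 · 89; the largest prime factor is 89.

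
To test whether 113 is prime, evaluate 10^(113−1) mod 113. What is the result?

1

10^1 ≡ 10 (mod 113)
10^2 ≡ 10^2 = 100 ≡ 100 (mod 113)
10^4 ≡ 100^2 = 10000 ≡ 56 (mod 113)
10^8 ≡ 56^2 = 3136 ≡ 85 (mod 113)
10^16 ≡ 85^2 = 7225 ≡ 106 (mod 113)
10^32 ≡ 106^2 = 11236 ≡ 49 (mod 113)
10^64 ≡ 49^2 = 2401 ≡ 28 (mod 113)
112 = 64 + 32 + 16 in binary powers of 2.
So 10^112 ≡ 28 · 49 · 106 ≡ 1 (mod 113).
Since the result is 1, base 10 gives no evidence that 113 is composite.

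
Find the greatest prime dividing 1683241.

97

1683241 = 7 · 240463
240463 = 37 · 6499
6499 = 67 · 97
97 is prime.
So 1683241 = 7 · 37 · 67 · 97; the largest prime factor is 97.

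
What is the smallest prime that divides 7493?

59

7493 is odd.
Digit sum 23, not divisible by 3.
Ends in 3: not divisible by 5.
7: 7493 = 7·1070 + 3
11: 7493 = 11·681 + 2
13: 7493 = 13·576 + 5
17: 7493 = 17·440 + 13
19: 7493 = 19·394 + 7
23: 7493 = 23·325 + 18
29: 7493 = 29·258 + 11
31: 7493 = 31·241 + 22
37: 7493 = 37·202 + 19
41: 7493 = 41·182 + 31
43: 7493 = 43·174 + 11
47: 7493 = 47·159 + 20
53: 7493 = 53·141 + 20
59: 7493 = 59·127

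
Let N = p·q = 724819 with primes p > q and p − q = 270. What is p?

Since p = q + 270, we have 724819 = q(q + 270), so q² + 270q − 724819 = 0.
Discriminant: 270² + 4·724819 = 72900 + 2899276 = 2972176; √2972176 = 1724.
q = (−270 + 1724)/2 = 727, and p = q + 270 = 997.
Check: 727 · 997 = 724819.

997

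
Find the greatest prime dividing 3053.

3053 = 43 · 71
71 is prime.
So 3053 = 43 · 71; the largest prime factor is 71.

71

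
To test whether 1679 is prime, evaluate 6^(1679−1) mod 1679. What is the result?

748

6^1 ≡ 6 (mod 1679)
6^2 ≡ 6^2 = 36 ≡ 36 (mod 1679)
6^4 ≡ 36^2 = 1296 ≡ 1296 (mod 1679)
6^8 ≡ 1296^2 = 1679616 ≡ 616 (mod 1679)
6^16 ≡ 616^2 = 379456 ≡ 2 (mod 1679)
6^32 ≡ 2^2 = 4 ≡ 4 (mod 1679)
6^64 ≡ 4^2 = 16 ≡ 16 (mod 1679)
6^128 ≡ 16^2 = 256 ≡ 256 (mod 1679)
6^256 ≡ 256^2 = 65536 ≡ 55 (mod 1679)
6^512 ≡ 55^2 = 3025 ≡ 1346 (mod 1679)
6^1024 ≡ 1346^2 = 1811716 ≡ 75 (mod 1679)
1678 = 1024 + 512 + 128 + 8 + 4 + 2 in binary powers of 2.
So 6^1678 ≡ 75 · 1346 · 256 · 616 · 1296 · 36 ≡ 748 (mod 1679).
Since 748 ≠ 1, base 6 is a Fermat witness: 1679 is composite.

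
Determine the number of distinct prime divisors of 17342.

4

17342 = 2 · 8671
8671 = 13 · 667
667 = 23 · 29
17342 = 2 · 13 · 23 · 29, which has 4 distinct prime factors.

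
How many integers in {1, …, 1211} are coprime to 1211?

Factor: 1211 = 7 · 173.
φ(1211) = (7−1) · (173−1) = 6 · 172 = 1032.

1032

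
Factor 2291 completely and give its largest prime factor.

79

2291 = 29 · 79
79 is prime.
So 2291 = 29 · 79; the largest prime factor is 79.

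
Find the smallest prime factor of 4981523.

53

4981523 is odd.
Digit sum 32, not divisible by 3.
Ends in 3: not divisible by 5.
7: 4981523 = 7·711646 + 1
11: 4981523 = 11·452865 + 8
13: 4981523 = 13·383194 + 1
17: 4981523 = 17·293030 + 13
19: 4981523 = 19·262185 + 8
23: 4981523 = 23·216587 + 22
29: 4981523 = 29·171776 + 19
31: 4981523 = 31·160694 + 9
37: 4981523 = 37·134635 + 28
41: 4981523 = 41·121500 + 23
43: 4981523 = 43·115849 + 16
47: 4981523 = 47·105989 + 40
53: 4981523 = 53·93991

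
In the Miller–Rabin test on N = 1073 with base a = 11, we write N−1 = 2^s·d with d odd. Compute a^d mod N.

1073 − 1 = 1072 = 2^4 · 67, so d = 67.
11^1 ≡ 11 (mod 1073)
11^2 ≡ 11^2 = 121 ≡ 121 (mod 1073)
11^4 ≡ 121^2 = 14641 ≡ 692 (mod 1073)
11^8 ≡ 692^2 = 478864 ≡ 306 (mod 1073)
11^16 ≡ 306^2 = 93636 ≡ 285 (mod 1073)
11^32 ≡ 285^2 = 81225 ≡ 750 (mod 1073)
11^64 ≡ 750^2 = 562500 ≡ 248 (mod 1073)
67 = 64 + 2 + 1 in binary powers of 2.
So 11^67 ≡ 248 · 121 · 11 ≡ 677 (mod 1073).
Squaring chain: 677 → 158 → 285 → 750; never reaches −1, so base 11 is a Miller–Rabin witness that 1073 is composite.

677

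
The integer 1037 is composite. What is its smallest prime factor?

17

1037 is odd.
Digit sum 11, not divisible by 3.
Ends in 7: not divisible by 5.
7: 1037 = 7·148 + 1
11: 1037 = 11·94 + 3
13: 1037 = 13·79 + 10
17: 1037 = 17·61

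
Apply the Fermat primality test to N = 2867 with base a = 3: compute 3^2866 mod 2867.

3^1 ≡ 3 (mod 2867)
3^2 ≡ 3^2 = 9 ≡ 9 (mod 2867)
3^4 ≡ 9^2 = 81 ≡ 81 (mod 2867)
3^8 ≡ 81^2 = 6561 ≡ 827 (mod 2867)
3^16 ≡ 827^2 = 683929 ≡ 1583 (mod 2867)
3^32 ≡ 1583^2 = 2505889 ≡ 131 (mod 2867)
3^64 ≡ 131^2 = 17161 ≡ 2826 (mod 2867)
3^128 ≡ 2826^2 = 7986276 ≡ 1681 (mod 2867)
3^256 ≡ 1681^2 = 2825761 ≡ 1766 (mod 2867)
3^512 ≡ 1766^2 = 3118756 ≡ 2327 (mod 2867)
3^1024 ≡ 2327^2 = 5414929 ≡ 2033 (mod 2867)
3^2048 ≡ 2033^2 = 4133089 ≡ 1742 (mod 2867)
2866 = 2048 + 512 + 256 + 32 + 16 + 2 in binary powers of 2.
So 3^2866 ≡ 1742 · 2327 · 1766 · 131 · 1583 · 9 ≡ 1095 (mod 2867).
Since 1095 ≠ 1, base 3 is a Fermat witness: 2867 is composite.

1095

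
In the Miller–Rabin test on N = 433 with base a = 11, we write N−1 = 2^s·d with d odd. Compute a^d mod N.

354

433 − 1 = 432 = 2^4 · 27, so d = 27.
11^1 ≡ 11 (mod 433)
11^2 ≡ 11^2 = 121 ≡ 121 (mod 433)
11^4 ≡ 121^2 = 14641 ≡ 352 (mod 433)
11^8 ≡ 352^2 = 123904 ≡ 66 (mod 433)
11^16 ≡ 66^2 = 4356 ≡ 26 (mod 433)
27 = 16 + 8 + 2 + 1 in binary powers of 2.
So 11^27 ≡ 26 · 66 · 121 · 11 ≡ 354 (mod 433).
Squaring chain: 354 → 179 → 432 → 1; reaches −1, so base 11 does not prove 433 composite.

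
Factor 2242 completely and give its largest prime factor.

59

2242 = 2 · 1121
1121 = 19 · 59
59 is prime.
So 2242 = 2 · 19 · 59; the largest prime factor is 59.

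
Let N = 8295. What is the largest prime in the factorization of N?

79

8295 = 3 · 2765
2765 = 5 · 553
553 = 7 · 79
79 is prime.
So 8295 = 3 · 5 · 7 · 79; the largest prime factor is 79.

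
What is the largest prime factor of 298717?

83

298717 = 59 · 5063
5063 = 61 · 83
83 is prime.
So 298717 = 59 · 61 · 83; the largest prime factor is 83.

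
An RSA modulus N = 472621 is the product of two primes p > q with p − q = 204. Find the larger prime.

Since p = q + 204, we have 472621 = q(q + 204), so q² + 204q − 472621 = 0.
Discriminant: 204² + 4·472621 = 41616 + 1890484 = 1932100; √1932100 = 1390.
q = (−204 + 1390)/2 = 593, and p = q + 204 = 797.
Check: 593 · 797 = 472621.

797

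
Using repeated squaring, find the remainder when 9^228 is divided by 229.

9^1 ≡ 9 (mod 229)
9^2 ≡ 9^2 = 81 ≡ 81 (mod 229)
9^4 ≡ 81^2 = 6561 ≡ 149 (mod 229)
9^8 ≡ 149^2 = 22201 ≡ 217 (mod 229)
9^16 ≡ 217^2 = 47089 ≡ 144 (mod 229)
9^32 ≡ 144^2 = 20736 ≡ 126 (mod 229)
9^64 ≡ 126^2 = 15876 ≡ 75 (mod 229)
9^128 ≡ 75^2 = 5625 ≡ 129 (mod 229)
228 = 128 + 64 + 32 + 4 in binary powers of 2.
So 9^228 ≡ 129 · 75 · 126 · 149 ≡ 1 (mod 229).
Since the result is 1, base 9 gives no evidence that 229 is composite.

1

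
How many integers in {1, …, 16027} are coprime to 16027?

13800

Factor: 16027 = 11 · 31 · 47.
φ(16027) = (11−1) · (31−1) · (47−1) = 10 · 30 · 46 = 13800.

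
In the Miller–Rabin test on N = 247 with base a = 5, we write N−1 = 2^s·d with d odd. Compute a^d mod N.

247 − 1 = 246 = 2^1 · 123, so d = 123.
5^1 ≡ 5 (mod 247)
5^2 ≡ 5^2 = 25 ≡ 25 (mod 247)
5^4 ≡ 25^2 = 625 ≡ 131 (mod 247)
5^8 ≡ 131^2 = 17161 ≡ 118 (mod 247)
5^16 ≡ 118^2 = 13924 ≡ 92 (mod 247)
5^32 ≡ 92^2 = 8464 ≡ 66 (mod 247)
5^64 ≡ 66^2 = 4356 ≡ 157 (mod 247)
123 = 64 + 32 + 16 + 8 + 2 + 1 in binary powers of 2.
So 5^123 ≡ 157 · 66 · 92 · 118 · 25 · 5 ≡ 216 (mod 247).
Squaring chain: 216; never reaches −1, so base 5 is a Miller–Rabin witness that 247 is composite.

216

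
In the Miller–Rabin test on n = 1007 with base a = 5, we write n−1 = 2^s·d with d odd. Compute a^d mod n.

137

1007 − 1 = 1006 = 2^1 · 503, so d = 503.
5^1 ≡ 5 (mod 1007)
5^2 ≡ 5^2 = 25 ≡ 25 (mod 1007)
5^4 ≡ 25^2 = 625 ≡ 625 (mod 1007)
5^8 ≡ 625^2 = 390625 ≡ 916 (mod 1007)
5^16 ≡ 916^2 = 839056 ≡ 225 (mod 1007)
5^32 ≡ 225^2 = 50625 ≡ 275 (mod 1007)
5^64 ≡ 275^2 = 75625 ≡ 100 (mod 1007)
5^128 ≡ 100^2 = 10000 ≡ 937 (mod 1007)
5^256 ≡ 937^2 = 877969 ≡ 872 (mod 1007)
503 = 256 + 128 + 64 + 32 + 16 + 4 + 2 + 1 in binary powers of 2.
So 5^503 ≡ 872 · 937 · 100 · 275 · 225 · 625 · 25 · 5 ≡ 137 (mod 1007).
Squaring chain: 137; never reaches −1, so base 5 is a Miller–Rabin witness that 1007 is composite.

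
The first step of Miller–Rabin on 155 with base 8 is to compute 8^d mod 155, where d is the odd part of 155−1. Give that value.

155 − 1 = 154 = 2^1 · 77, so d = 77.
8^1 ≡ 8 (mod 155)
8^2 ≡ 8^2 = 64 ≡ 64 (mod 155)
8^4 ≡ 64^2 = 4096 ≡ 66 (mod 155)
8^8 ≡ 66^2 = 4356 ≡ 16 (mod 155)
8^16 ≡ 16^2 = 256 ≡ 101 (mod 155)
8^32 ≡ 101^2 = 10201 ≡ 126 (mod 155)
8^64 ≡ 126^2 = 15876 ≡ 66 (mod 155)
77 = 64 + 8 + 4 + 1 in binary powers of 2.
So 8^77 ≡ 66 · 16 · 66 · 8 ≡ 33 (mod 155).
Squaring chain: 33; never reaches −1, so base 8 is a Miller–Rabin witness that 155 is composite.

33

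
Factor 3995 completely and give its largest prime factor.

47

3995 = 5 · 799
799 = 17 · 47
47 is prime.
So 3995 = 5 · 17 · 47; the largest prime factor is 47.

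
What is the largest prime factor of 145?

29

145 = 5 · 29
29 is prime.
So 145 = 5 · 29; the largest prime factor is 29.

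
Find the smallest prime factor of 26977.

53

26977 is odd.
Digit sum 31, not divisible by 3.
Ends in 7: not divisible by 5.
7: 26977 = 7·3853 + 6
11: 26977 = 11·2452 + 5
13: 26977 = 13·2075 + 2
17: 26977 = 17·1586 + 15
19: 26977 = 19·1419 + 16
23: 26977 = 23·1172 + 21
29: 26977 = 29·930 + 7
31: 26977 = 31·870 + 7
37: 26977 = 37·729 + 4
41: 26977 = 41·657 + 40
43: 26977 = 43·627 + 16
47: 26977 = 47·573 + 46
53: 26977 = 53·509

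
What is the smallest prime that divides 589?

589 is odd.
Digit sum 22, not divisible by 3.
Ends in 9: not divisible by 5.
7: 589 = 7·84 + 1
11: 589 = 11·53 + 6
13: 589 = 13·45 + 4
17: 589 = 17·34 + 11
19: 589 = 19·31

19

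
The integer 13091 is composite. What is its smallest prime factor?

13

13091 is odd.
Digit sum 14, not divisible by 3.
Ends in 1: not divisible by 5.
7: 13091 = 7·1870 + 1
11: 13091 = 11·1190 + 1
13: 13091 = 13·1007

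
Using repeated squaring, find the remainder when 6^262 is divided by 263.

1

6^1 ≡ 6 (mod 263)
6^2 ≡ 6^2 = 36 ≡ 36 (mod 263)
6^4 ≡ 36^2 = 1296 ≡ 244 (mod 263)
6^8 ≡ 244^2 = 59536 ≡ 98 (mod 263)
6^16 ≡ 98^2 = 9604 ≡ 136 (mod 263)
6^32 ≡ 136^2 = 18496 ≡ 86 (mod 263)
6^64 ≡ 86^2 = 7396 ≡ 32 (mod 263)
6^128 ≡ 32^2 = 1024 ≡ 235 (mod 263)
6^256 ≡ 235^2 = 55225 ≡ 258 (mod 263)
262 = 256 + 4 + 2 in binary powers of 2.
So 6^262 ≡ 258 · 244 · 36 ≡ 1 (mod 263).
Since the result is 1, base 6 gives no evidence that 263 is composite.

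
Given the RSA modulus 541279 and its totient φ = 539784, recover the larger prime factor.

883

φ(n) = (p−1)(q−1) = n − (p+q) + 1, so p + q = 541279 − 539784 + 1 = 1496.
p and q are the roots of t² − 1496t + 541279 = 0.
Discriminant: 1496² − 4·541279 = 2238016 − 2165116 = 72900; √72900 = 270.
q = (1496 − 270)/2 = 613, p = (1496 + 270)/2 = 883.
Check: 613 · 883 = 541279.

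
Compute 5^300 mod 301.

274

5^1 ≡ 5 (mod 301)
5^2 ≡ 5^2 = 25 ≡ 25 (mod 301)
5^4 ≡ 25^2 = 625 ≡ 23 (mod 301)
5^8 ≡ 23^2 = 529 ≡ 228 (mod 301)
5^16 ≡ 228^2 = 51984 ≡ 212 (mod 301)
5^32 ≡ 212^2 = 44944 ≡ 95 (mod 301)
5^64 ≡ 95^2 = 9025 ≡ 296 (mod 301)
5^128 ≡ 296^2 = 87616 ≡ 25 (mod 301)
5^256 ≡ 25^2 = 625 ≡ 23 (mod 301)
300 = 256 + 32 + 8 + 4 in binary powers of 2.
So 5^300 ≡ 23 · 95 · 228 · 23 ≡ 274 (mod 301).
Since 274 ≠ 1, base 5 is a Fermat witness: 301 is composite.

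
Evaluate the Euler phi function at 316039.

Factor: 316039 = 53 · 67 · 89.
φ(316039) = (53−1) · (67−1) · (89−1) = 52 · 66 · 88 = 302016.

302016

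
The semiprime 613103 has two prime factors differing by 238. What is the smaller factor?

673

Since p = q + 238, we have 613103 = q(q + 238), so q² + 238q − 613103 = 0.
Discriminant: 238² + 4·613103 = 56644 + 2452412 = 2509056; √2509056 = 1584.
q = (−238 + 1584)/2 = 673, and p = q + 238 = 911.
Check: 673 · 911 = 613103.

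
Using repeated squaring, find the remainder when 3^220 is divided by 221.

3^1 ≡ 3 (mod 221)
3^2 ≡ 3^2 = 9 ≡ 9 (mod 221)
3^4 ≡ 9^2 = 81 ≡ 81 (mod 221)
3^8 ≡ 81^2 = 6561 ≡ 152 (mod 221)
3^16 ≡ 152^2 = 23104 ≡ 120 (mod 221)
3^32 ≡ 120^2 = 14400 ≡ 35 (mod 221)
3^64 ≡ 35^2 = 1225 ≡ 120 (mod 221)
3^128 ≡ 120^2 = 14400 ≡ 35 (mod 221)
220 = 128 + 64 + 16 + 8 + 4 in binary powers of 2.
So 3^220 ≡ 35 · 120 · 120 · 152 · 81 ≡ 55 (mod 221).
Since 55 ≠ 1, base 3 is a Fermat witness: 221 is composite.

55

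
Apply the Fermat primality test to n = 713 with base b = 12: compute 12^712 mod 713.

12^1 ≡ 12 (mod 713)
12^2 ≡ 12^2 = 144 ≡ 144 (mod 713)
12^4 ≡ 144^2 = 20736 ≡ 59 (mod 713)
12^8 ≡ 59^2 = 3481 ≡ 629 (mod 713)
12^16 ≡ 629^2 = 395641 ≡ 639 (mod 713)
12^32 ≡ 639^2 = 408321 ≡ 485 (mod 713)
12^64 ≡ 485^2 = 235225 ≡ 648 (mod 713)
12^128 ≡ 648^2 = 419904 ≡ 660 (mod 713)
12^256 ≡ 660^2 = 435600 ≡ 670 (mod 713)
12^512 ≡ 670^2 = 448900 ≡ 423 (mod 713)
712 = 512 + 128 + 64 + 8 in binary powers of 2.
So 12^712 ≡ 423 · 660 · 648 · 629 ≡ 100 (mod 713).
Since 100 ≠ 1, base 12 is a Fermat witness: 713 is composite.

100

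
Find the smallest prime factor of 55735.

55735 is odd.
Digit sum 25, not divisible by 3.
Ends in 5: divisible by 5.

5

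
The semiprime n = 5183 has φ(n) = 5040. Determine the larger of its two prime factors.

φ(n) = (p−1)(q−1) = n − (p+q) + 1, so p + q = 5183 − 5040 + 1 = 144.
p and q are the roots of t² − 144t + 5183 = 0.
Discriminant: 144² − 4·5183 = 20736 − 20732 = 4; √4 = 2.
q = (144 − 2)/2 = 71, p = (144 + 2)/2 = 73.
Check: 71 · 73 = 5183.

73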